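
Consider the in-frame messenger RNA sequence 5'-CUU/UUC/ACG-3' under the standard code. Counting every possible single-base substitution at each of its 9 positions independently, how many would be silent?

7

Codon 1 (CUU, Leu): 3 synonymous substitutions.
Codon 2 (UUC, Phe): 1 synonymous substitution.
Codon 3 (ACG, Thr): 3 synonymous substitutions.
Total: 3 + 1 + 3 = 7.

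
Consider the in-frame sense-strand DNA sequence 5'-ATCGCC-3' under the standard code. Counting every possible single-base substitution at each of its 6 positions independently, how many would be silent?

Codon 1 (ATC, Ile): 2 synonymous substitutions.
Codon 2 (GCC, Ala): 3 synonymous substitutions.
Total: 2 + 3 = 5.

5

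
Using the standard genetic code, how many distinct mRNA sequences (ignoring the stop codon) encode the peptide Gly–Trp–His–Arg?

Gly: 4 codons.
Trp: 1 codon.
His: 2 codons.
Arg: 6 codons.
4 × 1 × 2 × 6 = 48.

48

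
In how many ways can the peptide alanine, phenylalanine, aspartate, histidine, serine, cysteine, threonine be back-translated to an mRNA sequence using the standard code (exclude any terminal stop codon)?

1536

Ala: 4 codons.
Phe: 2 codons.
Asp: 2 codons.
His: 2 codons.
Ser: 6 codons.
Cys: 2 codons.
Thr: 4 codons.
4 × 2 × 2 × 2 × 6 × 2 × 4 = 1536.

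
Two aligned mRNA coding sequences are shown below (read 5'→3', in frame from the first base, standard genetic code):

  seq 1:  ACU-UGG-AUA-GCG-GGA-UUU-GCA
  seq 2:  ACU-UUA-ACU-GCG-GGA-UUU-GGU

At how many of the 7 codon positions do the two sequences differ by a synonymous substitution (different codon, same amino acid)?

0

Codon 1: ACU Thr / ACU Thr — identical.
Codon 2: UGG Trp / UUA Leu — nonsynonymous.
Codon 3: AUA Ile / ACU Thr — nonsynonymous.
Codon 4: GCG Ala / GCG Ala — identical.
Codon 5: GGA Gly / GGA Gly — identical.
Codon 6: UUU Phe / UUU Phe — identical.
Codon 7: GCA Ala / GGU Gly — nonsynonymous.
Synonymous differences: 0.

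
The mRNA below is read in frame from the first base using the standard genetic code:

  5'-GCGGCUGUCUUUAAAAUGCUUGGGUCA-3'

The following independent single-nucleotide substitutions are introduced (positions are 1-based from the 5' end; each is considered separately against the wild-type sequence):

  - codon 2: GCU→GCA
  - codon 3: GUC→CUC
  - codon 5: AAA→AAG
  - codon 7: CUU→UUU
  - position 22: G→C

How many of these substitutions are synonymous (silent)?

2

Codon 2: GCU (Ala) → GCA (Ala) — synonymous.
Codon 3: GUC (Val) → CUC (Leu) — missense.
Codon 5: AAA (Lys) → AAG (Lys) — synonymous.
Codon 7: CUU (Leu) → UUU (Phe) — missense.
Codon 8: GGG (Gly) → CGG (Arg) — missense.
Synonymous: 2 of 5.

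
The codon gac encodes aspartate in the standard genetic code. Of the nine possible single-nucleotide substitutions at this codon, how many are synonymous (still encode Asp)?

Position 1: none → 0 synonymous.
Position 2: none → 0 synonymous.
Position 3: GAU → 1 synonymous.
Total: 0 + 0 + 1 = 1.

1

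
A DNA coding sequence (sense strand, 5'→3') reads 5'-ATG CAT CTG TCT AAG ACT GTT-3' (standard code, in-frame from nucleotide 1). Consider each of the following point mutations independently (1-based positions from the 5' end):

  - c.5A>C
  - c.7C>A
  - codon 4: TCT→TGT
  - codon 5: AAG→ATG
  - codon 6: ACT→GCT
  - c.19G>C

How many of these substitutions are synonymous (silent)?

0

Codon 2: CAT (His) → CCT (Pro) — missense.
Codon 3: CTG (Leu) → ATG (Met) — missense.
Codon 4: TCT (Ser) → TGT (Cys) — missense.
Codon 5: AAG (Lys) → ATG (Met) — missense.
Codon 6: ACT (Thr) → GCT (Ala) — missense.
Codon 7: GTT (Val) → CTT (Leu) — missense.
Synonymous: 0 of 6.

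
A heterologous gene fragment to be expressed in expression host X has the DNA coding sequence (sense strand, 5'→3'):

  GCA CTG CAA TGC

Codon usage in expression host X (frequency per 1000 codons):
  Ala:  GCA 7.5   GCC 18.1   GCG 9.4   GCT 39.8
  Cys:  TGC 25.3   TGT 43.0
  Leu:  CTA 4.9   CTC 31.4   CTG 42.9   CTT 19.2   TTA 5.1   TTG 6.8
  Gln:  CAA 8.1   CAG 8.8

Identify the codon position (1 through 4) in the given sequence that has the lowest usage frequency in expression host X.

1

Codon 1 GCA (Ala): 7.5 per 1000.
Codon 2 CTG (Leu): 42.9 per 1000.
Codon 3 CAA (Gln): 8.1 per 1000.
Codon 4 TGC (Cys): 25.3 per 1000.
Lowest frequency is 7.5 at codon 1.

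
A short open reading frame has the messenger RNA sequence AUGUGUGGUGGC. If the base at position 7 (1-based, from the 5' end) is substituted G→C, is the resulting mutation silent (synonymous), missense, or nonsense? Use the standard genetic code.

missense

Position 7 falls in codon 3: GGU → Gly.
After the substitution the codon is CGU → Arg.
Gly ≠ Arg, so this is a missense mutation.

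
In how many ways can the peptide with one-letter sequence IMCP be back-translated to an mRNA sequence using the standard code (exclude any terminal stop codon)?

24

Ile: 3 codons.
Met: 1 codon.
Cys: 2 codons.
Pro: 4 codons.
3 × 1 × 2 × 4 = 24.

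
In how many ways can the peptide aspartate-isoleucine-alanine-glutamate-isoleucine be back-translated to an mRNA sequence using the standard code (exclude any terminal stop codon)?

144

Asp: 2 codons.
Ile: 3 codons.
Ala: 4 codons.
Glu: 2 codons.
Ile: 3 codons.
2 × 3 × 4 × 2 × 3 = 144.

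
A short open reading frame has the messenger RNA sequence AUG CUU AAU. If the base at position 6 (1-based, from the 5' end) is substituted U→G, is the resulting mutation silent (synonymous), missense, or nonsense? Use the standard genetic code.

silent

Position 6 falls in codon 2: CUU → Leu.
After the substitution the codon is CUG → Leu.
Both encode Leu, so the change is synonymous.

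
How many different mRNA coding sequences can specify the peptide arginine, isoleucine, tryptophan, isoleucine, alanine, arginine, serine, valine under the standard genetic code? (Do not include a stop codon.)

Arg: 6 codons.
Ile: 3 codons.
Trp: 1 codon.
Ile: 3 codons.
Ala: 4 codons.
Arg: 6 codons.
Ser: 6 codons.
Val: 4 codons.
6 × 3 × 1 × 3 × 4 × 6 × 6 × 4 = 31104.

31104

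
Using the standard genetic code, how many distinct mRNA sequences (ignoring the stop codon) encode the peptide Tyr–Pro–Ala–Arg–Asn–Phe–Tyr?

1536

Tyr: 2 codons.
Pro: 4 codons.
Ala: 4 codons.
Arg: 6 codons.
Asn: 2 codons.
Phe: 2 codons.
Tyr: 2 codons.
2 × 4 × 4 × 6 × 2 × 2 × 2 = 1536.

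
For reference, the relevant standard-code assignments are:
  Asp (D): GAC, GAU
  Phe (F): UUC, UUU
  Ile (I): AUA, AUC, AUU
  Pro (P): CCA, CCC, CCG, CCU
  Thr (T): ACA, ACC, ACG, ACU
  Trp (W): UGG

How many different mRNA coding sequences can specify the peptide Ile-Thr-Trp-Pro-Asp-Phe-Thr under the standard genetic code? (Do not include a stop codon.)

768

Ile: 3 codons.
Thr: 4 codons.
Trp: 1 codon.
Pro: 4 codons.
Asp: 2 codons.
Phe: 2 codons.
Thr: 4 codons.
3 × 4 × 1 × 4 × 2 × 2 × 4 = 768.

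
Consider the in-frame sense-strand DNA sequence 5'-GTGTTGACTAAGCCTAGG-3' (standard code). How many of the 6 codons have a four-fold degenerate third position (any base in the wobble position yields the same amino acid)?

Codon 1 GTG (Val): third position 4-fold.
Codon 2 TTG (Leu): third position 2-fold.
Codon 3 ACT (Thr): third position 4-fold.
Codon 4 AAG (Lys): third position 2-fold.
Codon 5 CCT (Pro): third position 4-fold.
Codon 6 AGG (Arg): third position 2-fold.
Four-fold degenerate third positions: 3.

3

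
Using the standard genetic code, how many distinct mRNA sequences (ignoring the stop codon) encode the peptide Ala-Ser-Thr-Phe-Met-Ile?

Ala: 4 codons.
Ser: 6 codons.
Thr: 4 codons.
Phe: 2 codons.
Met: 1 codon.
Ile: 3 codons.
4 × 6 × 4 × 2 × 1 × 3 = 576.

576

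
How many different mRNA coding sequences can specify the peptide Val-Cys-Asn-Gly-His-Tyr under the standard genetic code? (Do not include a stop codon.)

Val: 4 codons.
Cys: 2 codons.
Asn: 2 codons.
Gly: 4 codons.
His: 2 codons.
Tyr: 2 codons.
4 × 2 × 2 × 4 × 2 × 2 = 256.

256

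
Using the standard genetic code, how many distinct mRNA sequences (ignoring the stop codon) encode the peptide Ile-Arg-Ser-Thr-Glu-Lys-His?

Ile: 3 codons.
Arg: 6 codons.
Ser: 6 codons.
Thr: 4 codons.
Glu: 2 codons.
Lys: 2 codons.
His: 2 codons.
3 × 6 × 6 × 4 × 2 × 2 × 2 = 3456.

3456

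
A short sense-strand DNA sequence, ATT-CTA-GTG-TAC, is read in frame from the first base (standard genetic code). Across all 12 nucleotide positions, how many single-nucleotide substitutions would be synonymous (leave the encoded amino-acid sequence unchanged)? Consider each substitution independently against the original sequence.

10

Codon 1 (ATT, Ile): 2 synonymous substitutions.
Codon 2 (CTA, Leu): 4 synonymous substitutions.
Codon 3 (GTG, Val): 3 synonymous substitutions.
Codon 4 (TAC, Tyr): 1 synonymous substitution.
Total: 2 + 4 + 3 + 1 = 10.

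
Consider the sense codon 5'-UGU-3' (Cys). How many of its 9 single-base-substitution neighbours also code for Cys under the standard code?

Position 1: none → 0 synonymous.
Position 2: none → 0 synonymous.
Position 3: UGC → 1 synonymous.
Total: 0 + 0 + 1 = 1.

1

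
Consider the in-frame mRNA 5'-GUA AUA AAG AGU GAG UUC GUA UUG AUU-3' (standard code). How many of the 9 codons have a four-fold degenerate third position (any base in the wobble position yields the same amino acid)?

2

Codon 1 GUA (Val): third position 4-fold.
Codon 2 AUA (Ile): third position 3-fold.
Codon 3 AAG (Lys): third position 2-fold.
Codon 4 AGU (Ser): third position 2-fold.
Codon 5 GAG (Glu): third position 2-fold.
Codon 6 UUC (Phe): third position 2-fold.
Codon 7 GUA (Val): third position 4-fold.
Codon 8 UUG (Leu): third position 2-fold.
Codon 9 AUU (Ile): third position 3-fold.
Four-fold degenerate third positions: 2.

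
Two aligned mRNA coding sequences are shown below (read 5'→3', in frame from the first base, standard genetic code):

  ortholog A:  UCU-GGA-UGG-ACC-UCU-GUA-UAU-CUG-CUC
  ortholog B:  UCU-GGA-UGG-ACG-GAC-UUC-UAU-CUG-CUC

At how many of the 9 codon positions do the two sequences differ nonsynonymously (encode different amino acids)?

2

Codon 1: UCU Ser / UCU Ser — identical.
Codon 2: GGA Gly / GGA Gly — identical.
Codon 3: UGG Trp / UGG Trp — identical.
Codon 4: ACC Thr / ACG Thr — synonymous.
Codon 5: UCU Ser / GAC Asp — nonsynonymous.
Codon 6: GUA Val / UUC Phe — nonsynonymous.
Codon 7: UAU Tyr / UAU Tyr — identical.
Codon 8: CUG Leu / CUG Leu — identical.
Codon 9: CUC Leu / CUC Leu — identical.
Nonsynonymous differences: 2.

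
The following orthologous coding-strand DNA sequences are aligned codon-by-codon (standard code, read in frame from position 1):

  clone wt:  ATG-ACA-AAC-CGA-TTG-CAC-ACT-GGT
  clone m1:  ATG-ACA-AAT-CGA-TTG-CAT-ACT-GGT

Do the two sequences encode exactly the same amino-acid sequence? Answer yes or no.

Codon 1: ATG Met / ATG Met — identical.
Codon 2: ACA Thr / ACA Thr — identical.
Codon 3: AAC Asn / AAT Asn — synonymous.
Codon 4: CGA Arg / CGA Arg — identical.
Codon 5: TTG Leu / TTG Leu — identical.
Codon 6: CAC His / CAT His — synonymous.
Codon 7: ACT Thr / ACT Thr — identical.
Codon 8: GGT Gly / GGT Gly — identical.
Nonsynonymous differences: 0 → same protein.

yes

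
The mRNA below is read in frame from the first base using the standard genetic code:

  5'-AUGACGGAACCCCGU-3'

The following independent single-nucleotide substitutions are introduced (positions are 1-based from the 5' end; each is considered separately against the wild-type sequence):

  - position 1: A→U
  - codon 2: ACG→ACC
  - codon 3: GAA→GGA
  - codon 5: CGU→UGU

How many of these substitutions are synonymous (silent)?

1

Codon 1: AUG (Met) → UUG (Leu) — missense.
Codon 2: ACG (Thr) → ACC (Thr) — synonymous.
Codon 3: GAA (Glu) → GGA (Gly) — missense.
Codon 5: CGU (Arg) → UGU (Cys) — missense.
Synonymous: 1 of 4.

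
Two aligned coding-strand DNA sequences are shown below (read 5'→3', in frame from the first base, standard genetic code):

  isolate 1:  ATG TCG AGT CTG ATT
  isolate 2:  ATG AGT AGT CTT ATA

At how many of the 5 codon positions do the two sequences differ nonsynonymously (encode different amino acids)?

Codon 1: ATG Met / ATG Met — identical.
Codon 2: TCG Ser / AGT Ser — synonymous.
Codon 3: AGT Ser / AGT Ser — identical.
Codon 4: CTG Leu / CTT Leu — synonymous.
Codon 5: ATT Ile / ATA Ile — synonymous.
Nonsynonymous differences: 0.

0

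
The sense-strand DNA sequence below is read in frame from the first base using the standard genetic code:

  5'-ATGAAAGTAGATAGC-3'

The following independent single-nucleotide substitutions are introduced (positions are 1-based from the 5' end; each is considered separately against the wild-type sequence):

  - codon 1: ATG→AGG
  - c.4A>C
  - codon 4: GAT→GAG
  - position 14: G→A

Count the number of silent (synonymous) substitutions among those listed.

Codon 1: ATG (Met) → AGG (Arg) — missense.
Codon 2: AAA (Lys) → CAA (Gln) — missense.
Codon 4: GAT (Asp) → GAG (Glu) — missense.
Codon 5: AGC (Ser) → AAC (Asn) — missense.
Synonymous: 0 of 4.

0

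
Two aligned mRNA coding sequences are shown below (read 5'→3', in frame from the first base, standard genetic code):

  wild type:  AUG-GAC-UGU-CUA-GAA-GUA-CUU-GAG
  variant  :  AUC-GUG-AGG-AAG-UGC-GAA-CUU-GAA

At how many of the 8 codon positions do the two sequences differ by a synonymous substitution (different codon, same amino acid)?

Codon 1: AUG Met / AUC Ile — nonsynonymous.
Codon 2: GAC Asp / GUG Val — nonsynonymous.
Codon 3: UGU Cys / AGG Arg — nonsynonymous.
Codon 4: CUA Leu / AAG Lys — nonsynonymous.
Codon 5: GAA Glu / UGC Cys — nonsynonymous.
Codon 6: GUA Val / GAA Glu — nonsynonymous.
Codon 7: CUU Leu / CUU Leu — identical.
Codon 8: GAG Glu / GAA Glu — synonymous.
Synonymous differences: 1.

1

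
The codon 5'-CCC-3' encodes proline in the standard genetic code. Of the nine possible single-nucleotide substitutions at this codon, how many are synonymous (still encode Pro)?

Position 1: none → 0 synonymous.
Position 2: none → 0 synonymous.
Position 3: CCU, CCA, CCG → 3 synonymous.
Total: 0 + 0 + 3 = 3.

3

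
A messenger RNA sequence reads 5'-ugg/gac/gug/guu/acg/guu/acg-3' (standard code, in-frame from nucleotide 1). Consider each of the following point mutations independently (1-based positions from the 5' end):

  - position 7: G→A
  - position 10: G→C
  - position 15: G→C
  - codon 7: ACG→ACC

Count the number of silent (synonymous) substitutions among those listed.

Codon 3: GUG (Val) → AUG (Met) — missense.
Codon 4: GUU (Val) → CUU (Leu) — missense.
Codon 5: ACG (Thr) → ACC (Thr) — synonymous.
Codon 7: ACG (Thr) → ACC (Thr) — synonymous.
Synonymous: 2 of 4.

2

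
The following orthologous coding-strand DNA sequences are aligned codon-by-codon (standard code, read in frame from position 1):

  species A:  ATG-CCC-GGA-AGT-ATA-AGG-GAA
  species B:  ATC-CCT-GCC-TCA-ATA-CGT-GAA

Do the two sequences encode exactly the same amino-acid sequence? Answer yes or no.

Codon 1: ATG Met / ATC Ile — nonsynonymous.
Codon 2: CCC Pro / CCT Pro — synonymous.
Codon 3: GGA Gly / GCC Ala — nonsynonymous.
Codon 4: AGT Ser / TCA Ser — synonymous.
Codon 5: ATA Ile / ATA Ile — identical.
Codon 6: AGG Arg / CGT Arg — synonymous.
Codon 7: GAA Glu / GAA Glu — identical.
Nonsynonymous differences: 2 → different protein.

no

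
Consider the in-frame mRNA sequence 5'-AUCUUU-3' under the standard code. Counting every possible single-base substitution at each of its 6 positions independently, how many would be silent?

Codon 1 (AUC, Ile): 2 synonymous substitutions.
Codon 2 (UUU, Phe): 1 synonymous substitution.
Total: 2 + 1 = 3.

3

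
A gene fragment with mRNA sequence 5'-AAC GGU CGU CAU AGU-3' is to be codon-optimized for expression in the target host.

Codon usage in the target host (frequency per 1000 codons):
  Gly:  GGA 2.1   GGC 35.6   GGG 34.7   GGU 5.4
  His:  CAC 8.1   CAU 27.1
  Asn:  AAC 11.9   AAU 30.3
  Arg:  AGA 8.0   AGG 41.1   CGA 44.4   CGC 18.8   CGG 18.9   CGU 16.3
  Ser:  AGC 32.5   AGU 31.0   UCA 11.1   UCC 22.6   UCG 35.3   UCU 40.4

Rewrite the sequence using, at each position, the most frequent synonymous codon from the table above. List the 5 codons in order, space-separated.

Codon 1 (Asn): best is AAU at 30.3.
Codon 2 (Gly): best is GGC at 35.6.
Codon 3 (Arg): best is CGA at 44.4.
Codon 4 (His): best is CAU at 27.1.
Codon 5 (Ser): best is UCU at 40.4.

AAU GGC CGA CAU UCU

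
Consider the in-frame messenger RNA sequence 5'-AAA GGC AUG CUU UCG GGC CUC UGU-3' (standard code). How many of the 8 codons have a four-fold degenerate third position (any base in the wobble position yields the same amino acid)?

Codon 1 AAA (Lys): third position 2-fold.
Codon 2 GGC (Gly): third position 4-fold.
Codon 3 AUG (Met): third position 1-fold.
Codon 4 CUU (Leu): third position 4-fold.
Codon 5 UCG (Ser): third position 4-fold.
Codon 6 GGC (Gly): third position 4-fold.
Codon 7 CUC (Leu): third position 4-fold.
Codon 8 UGU (Cys): third position 2-fold.
Four-fold degenerate third positions: 5.

5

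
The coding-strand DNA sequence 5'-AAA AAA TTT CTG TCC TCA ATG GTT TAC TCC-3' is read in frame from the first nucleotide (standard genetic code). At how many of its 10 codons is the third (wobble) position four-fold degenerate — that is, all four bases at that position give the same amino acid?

Codon 1 AAA (Lys): third position 2-fold.
Codon 2 AAA (Lys): third position 2-fold.
Codon 3 TTT (Phe): third position 2-fold.
Codon 4 CTG (Leu): third position 4-fold.
Codon 5 TCC (Ser): third position 4-fold.
Codon 6 TCA (Ser): third position 4-fold.
Codon 7 ATG (Met): third position 1-fold.
Codon 8 GTT (Val): third position 4-fold.
Codon 9 TAC (Tyr): third position 2-fold.
Codon 10 TCC (Ser): third position 4-fold.
Four-fold degenerate third positions: 5.

5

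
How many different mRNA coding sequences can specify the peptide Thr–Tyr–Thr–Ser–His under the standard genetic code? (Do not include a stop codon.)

384

Thr: 4 codons.
Tyr: 2 codons.
Thr: 4 codons.
Ser: 6 codons.
His: 2 codons.
4 × 2 × 4 × 6 × 2 = 384.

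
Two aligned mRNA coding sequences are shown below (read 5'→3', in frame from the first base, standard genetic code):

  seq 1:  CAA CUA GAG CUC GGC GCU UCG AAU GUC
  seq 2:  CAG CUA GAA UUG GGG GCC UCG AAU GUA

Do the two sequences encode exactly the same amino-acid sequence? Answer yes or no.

yes

Codon 1: CAA Gln / CAG Gln — synonymous.
Codon 2: CUA Leu / CUA Leu — identical.
Codon 3: GAG Glu / GAA Glu — synonymous.
Codon 4: CUC Leu / UUG Leu — synonymous.
Codon 5: GGC Gly / GGG Gly — synonymous.
Codon 6: GCU Ala / GCC Ala — synonymous.
Codon 7: UCG Ser / UCG Ser — identical.
Codon 8: AAU Asn / AAU Asn — identical.
Codon 9: GUC Val / GUA Val — synonymous.
Nonsynonymous differences: 0 → same protein.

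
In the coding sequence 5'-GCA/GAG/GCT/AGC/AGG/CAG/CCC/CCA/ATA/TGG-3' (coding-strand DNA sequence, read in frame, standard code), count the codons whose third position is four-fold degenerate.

4

Codon 1 GCA (Ala): third position 4-fold.
Codon 2 GAG (Glu): third position 2-fold.
Codon 3 GCT (Ala): third position 4-fold.
Codon 4 AGC (Ser): third position 2-fold.
Codon 5 AGG (Arg): third position 2-fold.
Codon 6 CAG (Gln): third position 2-fold.
Codon 7 CCC (Pro): third position 4-fold.
Codon 8 CCA (Pro): third position 4-fold.
Codon 9 ATA (Ile): third position 3-fold.
Codon 10 TGG (Trp): third position 1-fold.
Four-fold degenerate third positions: 4.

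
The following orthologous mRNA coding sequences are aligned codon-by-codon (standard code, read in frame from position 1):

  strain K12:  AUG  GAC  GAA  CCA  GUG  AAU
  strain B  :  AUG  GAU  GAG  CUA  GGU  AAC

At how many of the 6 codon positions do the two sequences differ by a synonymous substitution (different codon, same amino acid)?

Codon 1: AUG Met / AUG Met — identical.
Codon 2: GAC Asp / GAU Asp — synonymous.
Codon 3: GAA Glu / GAG Glu — synonymous.
Codon 4: CCA Pro / CUA Leu — nonsynonymous.
Codon 5: GUG Val / GGU Gly — nonsynonymous.
Codon 6: AAU Asn / AAC Asn — synonymous.
Synonymous differences: 3.

3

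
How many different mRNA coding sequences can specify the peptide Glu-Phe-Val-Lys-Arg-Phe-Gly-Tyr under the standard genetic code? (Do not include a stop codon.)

Glu: 2 codons.
Phe: 2 codons.
Val: 4 codons.
Lys: 2 codons.
Arg: 6 codons.
Phe: 2 codons.
Gly: 4 codons.
Tyr: 2 codons.
2 × 2 × 4 × 2 × 6 × 2 × 4 × 2 = 3072.

3072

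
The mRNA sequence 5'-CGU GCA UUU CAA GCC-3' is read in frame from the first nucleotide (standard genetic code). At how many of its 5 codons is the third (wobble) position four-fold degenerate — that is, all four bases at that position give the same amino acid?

3

Codon 1 CGU (Arg): third position 4-fold.
Codon 2 GCA (Ala): third position 4-fold.
Codon 3 UUU (Phe): third position 2-fold.
Codon 4 CAA (Gln): third position 2-fold.
Codon 5 GCC (Ala): third position 4-fold.
Four-fold degenerate third positions: 3.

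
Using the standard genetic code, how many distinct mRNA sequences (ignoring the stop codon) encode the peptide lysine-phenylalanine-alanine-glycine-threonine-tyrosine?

512

Lys: 2 codons.
Phe: 2 codons.
Ala: 4 codons.
Gly: 4 codons.
Thr: 4 codons.
Tyr: 2 codons.
2 × 2 × 4 × 4 × 4 × 2 = 512.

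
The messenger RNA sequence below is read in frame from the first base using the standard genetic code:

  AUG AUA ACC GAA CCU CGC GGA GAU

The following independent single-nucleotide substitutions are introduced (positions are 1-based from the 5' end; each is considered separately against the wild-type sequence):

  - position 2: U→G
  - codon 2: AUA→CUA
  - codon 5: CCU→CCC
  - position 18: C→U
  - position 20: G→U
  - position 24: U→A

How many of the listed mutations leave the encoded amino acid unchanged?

Codon 1: AUG (Met) → AGG (Arg) — missense.
Codon 2: AUA (Ile) → CUA (Leu) — missense.
Codon 5: CCU (Pro) → CCC (Pro) — synonymous.
Codon 6: CGC (Arg) → CGU (Arg) — synonymous.
Codon 7: GGA (Gly) → GUA (Val) — missense.
Codon 8: GAU (Asp) → GAA (Glu) — missense.
Synonymous: 2 of 6.

2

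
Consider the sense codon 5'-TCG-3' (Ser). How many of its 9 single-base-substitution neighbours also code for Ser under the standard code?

3

Position 1: none → 0 synonymous.
Position 2: none → 0 synonymous.
Position 3: TCT, TCC, TCA → 3 synonymous.
Total: 0 + 0 + 3 = 3.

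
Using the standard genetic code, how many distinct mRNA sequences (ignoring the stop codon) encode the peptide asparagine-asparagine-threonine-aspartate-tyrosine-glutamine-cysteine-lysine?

512

Asn: 2 codons.
Asn: 2 codons.
Thr: 4 codons.
Asp: 2 codons.
Tyr: 2 codons.
Gln: 2 codons.
Cys: 2 codons.
Lys: 2 codons.
2 × 2 × 4 × 2 × 2 × 2 × 2 × 2 = 512.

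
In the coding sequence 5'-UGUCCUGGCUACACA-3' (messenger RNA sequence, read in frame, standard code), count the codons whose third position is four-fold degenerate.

3

Codon 1 UGU (Cys): third position 2-fold.
Codon 2 CCU (Pro): third position 4-fold.
Codon 3 GGC (Gly): third position 4-fold.
Codon 4 UAC (Tyr): third position 2-fold.
Codon 5 ACA (Thr): third position 4-fold.
Four-fold degenerate third positions: 3.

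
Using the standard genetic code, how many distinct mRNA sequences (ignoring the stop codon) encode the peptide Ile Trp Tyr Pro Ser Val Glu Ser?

6912

Ile: 3 codons.
Trp: 1 codon.
Tyr: 2 codons.
Pro: 4 codons.
Ser: 6 codons.
Val: 4 codons.
Glu: 2 codons.
Ser: 6 codons.
3 × 1 × 2 × 4 × 6 × 4 × 2 × 6 = 6912.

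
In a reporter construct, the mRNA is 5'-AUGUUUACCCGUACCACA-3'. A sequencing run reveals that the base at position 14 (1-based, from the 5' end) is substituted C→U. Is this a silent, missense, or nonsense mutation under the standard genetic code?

Position 14 falls in codon 5: ACC → Thr.
After the substitution the codon is AUC → Ile.
Thr ≠ Ile, so this is a missense mutation.

missense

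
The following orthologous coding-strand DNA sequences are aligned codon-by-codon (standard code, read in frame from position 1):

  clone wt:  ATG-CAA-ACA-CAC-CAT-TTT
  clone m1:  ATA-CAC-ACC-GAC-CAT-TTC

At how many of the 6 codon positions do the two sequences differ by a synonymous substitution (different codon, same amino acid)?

Codon 1: ATG Met / ATA Ile — nonsynonymous.
Codon 2: CAA Gln / CAC His — nonsynonymous.
Codon 3: ACA Thr / ACC Thr — synonymous.
Codon 4: CAC His / GAC Asp — nonsynonymous.
Codon 5: CAT His / CAT His — identical.
Codon 6: TTT Phe / TTC Phe — synonymous.
Synonymous differences: 2.

2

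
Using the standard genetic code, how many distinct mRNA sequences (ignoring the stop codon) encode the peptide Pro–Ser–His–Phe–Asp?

Pro: 4 codons.
Ser: 6 codons.
His: 2 codons.
Phe: 2 codons.
Asp: 2 codons.
4 × 6 × 2 × 2 × 2 = 192.

192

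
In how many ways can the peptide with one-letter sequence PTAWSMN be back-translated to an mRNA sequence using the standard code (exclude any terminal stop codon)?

768

Pro: 4 codons.
Thr: 4 codons.
Ala: 4 codons.
Trp: 1 codon.
Ser: 6 codons.
Met: 1 codon.
Asn: 2 codons.
4 × 4 × 4 × 1 × 6 × 1 × 2 = 768.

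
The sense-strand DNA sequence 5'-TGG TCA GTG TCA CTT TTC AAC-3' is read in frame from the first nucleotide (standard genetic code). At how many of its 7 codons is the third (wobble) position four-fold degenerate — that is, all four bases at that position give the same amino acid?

4

Codon 1 TGG (Trp): third position 1-fold.
Codon 2 TCA (Ser): third position 4-fold.
Codon 3 GTG (Val): third position 4-fold.
Codon 4 TCA (Ser): third position 4-fold.
Codon 5 CTT (Leu): third position 4-fold.
Codon 6 TTC (Phe): third position 2-fold.
Codon 7 AAC (Asn): third position 2-fold.
Four-fold degenerate third positions: 4.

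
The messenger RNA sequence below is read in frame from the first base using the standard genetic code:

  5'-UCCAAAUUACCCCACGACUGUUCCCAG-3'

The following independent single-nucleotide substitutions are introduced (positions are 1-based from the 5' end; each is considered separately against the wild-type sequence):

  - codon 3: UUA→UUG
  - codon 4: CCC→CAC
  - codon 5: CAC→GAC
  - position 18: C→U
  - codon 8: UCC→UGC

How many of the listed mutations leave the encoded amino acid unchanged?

Codon 3: UUA (Leu) → UUG (Leu) — synonymous.
Codon 4: CCC (Pro) → CAC (His) — missense.
Codon 5: CAC (His) → GAC (Asp) — missense.
Codon 6: GAC (Asp) → GAU (Asp) — synonymous.
Codon 8: UCC (Ser) → UGC (Cys) — missense.
Synonymous: 2 of 5.

2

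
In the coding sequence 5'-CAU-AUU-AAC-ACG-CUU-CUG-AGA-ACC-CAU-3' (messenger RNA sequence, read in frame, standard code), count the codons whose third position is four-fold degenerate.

Codon 1 CAU (His): third position 2-fold.
Codon 2 AUU (Ile): third position 3-fold.
Codon 3 AAC (Asn): third position 2-fold.
Codon 4 ACG (Thr): third position 4-fold.
Codon 5 CUU (Leu): third position 4-fold.
Codon 6 CUG (Leu): third position 4-fold.
Codon 7 AGA (Arg): third position 2-fold.
Codon 8 ACC (Thr): third position 4-fold.
Codon 9 CAU (His): third position 2-fold.
Four-fold degenerate third positions: 4.

4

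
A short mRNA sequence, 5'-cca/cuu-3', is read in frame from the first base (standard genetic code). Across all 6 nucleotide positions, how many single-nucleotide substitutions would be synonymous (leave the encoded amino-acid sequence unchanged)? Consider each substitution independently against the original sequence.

Codon 1 (CCA, Pro): 3 synonymous substitutions.
Codon 2 (CUU, Leu): 3 synonymous substitutions.
Total: 3 + 3 = 6.

6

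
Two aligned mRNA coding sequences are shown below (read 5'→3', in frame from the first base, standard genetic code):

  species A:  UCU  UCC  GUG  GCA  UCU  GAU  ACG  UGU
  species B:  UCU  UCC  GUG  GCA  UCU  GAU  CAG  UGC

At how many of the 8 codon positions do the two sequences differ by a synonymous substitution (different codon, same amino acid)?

1

Codon 1: UCU Ser / UCU Ser — identical.
Codon 2: UCC Ser / UCC Ser — identical.
Codon 3: GUG Val / GUG Val — identical.
Codon 4: GCA Ala / GCA Ala — identical.
Codon 5: UCU Ser / UCU Ser — identical.
Codon 6: GAU Asp / GAU Asp — identical.
Codon 7: ACG Thr / CAG Gln — nonsynonymous.
Codon 8: UGU Cys / UGC Cys — synonymous.
Synonymous differences: 1.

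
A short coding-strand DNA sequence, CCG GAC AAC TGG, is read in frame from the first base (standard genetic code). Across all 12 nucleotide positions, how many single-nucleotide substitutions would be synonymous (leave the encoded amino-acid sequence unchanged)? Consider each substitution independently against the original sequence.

Codon 1 (CCG, Pro): 3 synonymous substitutions.
Codon 2 (GAC, Asp): 1 synonymous substitution.
Codon 3 (AAC, Asn): 1 synonymous substitution.
Codon 4 (TGG, Trp): 0 synonymous substitutions.
Total: 3 + 1 + 1 + 0 = 5.

5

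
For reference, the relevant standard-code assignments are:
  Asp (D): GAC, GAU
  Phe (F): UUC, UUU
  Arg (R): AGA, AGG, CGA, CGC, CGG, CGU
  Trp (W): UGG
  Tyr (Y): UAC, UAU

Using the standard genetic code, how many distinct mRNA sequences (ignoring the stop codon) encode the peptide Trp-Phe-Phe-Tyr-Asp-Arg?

Trp: 1 codon.
Phe: 2 codons.
Phe: 2 codons.
Tyr: 2 codons.
Asp: 2 codons.
Arg: 6 codons.
1 × 2 × 2 × 2 × 2 × 6 = 96.

96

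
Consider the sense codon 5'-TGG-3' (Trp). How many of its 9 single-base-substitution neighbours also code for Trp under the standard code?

0

Position 1: none → 0 synonymous.
Position 2: none → 0 synonymous.
Position 3: none → 0 synonymous.
Total: 0 + 0 + 0 = 0.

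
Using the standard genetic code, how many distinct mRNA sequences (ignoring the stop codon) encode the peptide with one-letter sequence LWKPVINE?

2304

Leu: 6 codons.
Trp: 1 codon.
Lys: 2 codons.
Pro: 4 codons.
Val: 4 codons.
Ile: 3 codons.
Asn: 2 codons.
Glu: 2 codons.
6 × 1 × 2 × 4 × 4 × 3 × 2 × 2 = 2304.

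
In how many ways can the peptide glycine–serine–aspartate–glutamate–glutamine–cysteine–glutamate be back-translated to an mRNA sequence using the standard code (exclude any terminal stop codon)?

768

Gly: 4 codons.
Ser: 6 codons.
Asp: 2 codons.
Glu: 2 codons.
Gln: 2 codons.
Cys: 2 codons.
Glu: 2 codons.
4 × 6 × 2 × 2 × 2 × 2 × 2 = 768.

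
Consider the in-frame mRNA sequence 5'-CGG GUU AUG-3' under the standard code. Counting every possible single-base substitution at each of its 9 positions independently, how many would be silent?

Codon 1 (CGG, Arg): 4 synonymous substitutions.
Codon 2 (GUU, Val): 3 synonymous substitutions.
Codon 3 (AUG, Met): 0 synonymous substitutions.
Total: 4 + 3 + 0 = 7.

7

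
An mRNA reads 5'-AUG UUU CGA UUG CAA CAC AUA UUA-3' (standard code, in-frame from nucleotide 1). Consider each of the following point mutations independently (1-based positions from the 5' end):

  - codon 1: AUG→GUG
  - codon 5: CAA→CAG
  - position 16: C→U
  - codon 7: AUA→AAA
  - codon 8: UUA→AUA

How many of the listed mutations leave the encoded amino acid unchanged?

1

Codon 1: AUG (Met) → GUG (Val) — missense.
Codon 5: CAA (Gln) → CAG (Gln) — synonymous.
Codon 6: CAC (His) → UAC (Tyr) — missense.
Codon 7: AUA (Ile) → AAA (Lys) — missense.
Codon 8: UUA (Leu) → AUA (Ile) — missense.
Synonymous: 1 of 5.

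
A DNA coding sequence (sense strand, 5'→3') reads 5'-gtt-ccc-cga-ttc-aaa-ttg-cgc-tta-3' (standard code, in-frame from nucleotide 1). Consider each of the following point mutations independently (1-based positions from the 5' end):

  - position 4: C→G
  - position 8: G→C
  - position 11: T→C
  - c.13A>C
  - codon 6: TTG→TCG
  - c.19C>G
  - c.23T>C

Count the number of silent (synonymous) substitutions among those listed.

0

Codon 2: CCC (Pro) → GCC (Ala) — missense.
Codon 3: CGA (Arg) → CCA (Pro) — missense.
Codon 4: TTC (Phe) → TCC (Ser) — missense.
Codon 5: AAA (Lys) → CAA (Gln) — missense.
Codon 6: TTG (Leu) → TCG (Ser) — missense.
Codon 7: CGC (Arg) → GGC (Gly) — missense.
Codon 8: TTA (Leu) → TCA (Ser) — missense.
Synonymous: 0 of 7.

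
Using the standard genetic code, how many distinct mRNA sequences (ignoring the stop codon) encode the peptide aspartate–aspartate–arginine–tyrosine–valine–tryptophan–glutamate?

384

Asp: 2 codons.
Asp: 2 codons.
Arg: 6 codons.
Tyr: 2 codons.
Val: 4 codons.
Trp: 1 codon.
Glu: 2 codons.
2 × 2 × 6 × 2 × 4 × 1 × 2 = 384.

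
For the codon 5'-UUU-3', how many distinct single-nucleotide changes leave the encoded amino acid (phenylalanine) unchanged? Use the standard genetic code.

Position 1: none → 0 synonymous.
Position 2: none → 0 synonymous.
Position 3: UUC → 1 synonymous.
Total: 0 + 0 + 1 = 1.

1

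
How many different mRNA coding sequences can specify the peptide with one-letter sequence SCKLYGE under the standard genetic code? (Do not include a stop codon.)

2304

Ser: 6 codons.
Cys: 2 codons.
Lys: 2 codons.
Leu: 6 codons.
Tyr: 2 codons.
Gly: 4 codons.
Glu: 2 codons.
6 × 2 × 2 × 6 × 2 × 4 × 2 = 2304.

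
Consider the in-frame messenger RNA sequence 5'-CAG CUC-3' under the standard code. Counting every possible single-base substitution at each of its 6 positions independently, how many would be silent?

Codon 1 (CAG, Gln): 1 synonymous substitution.
Codon 2 (CUC, Leu): 3 synonymous substitutions.
Total: 1 + 3 = 4.

4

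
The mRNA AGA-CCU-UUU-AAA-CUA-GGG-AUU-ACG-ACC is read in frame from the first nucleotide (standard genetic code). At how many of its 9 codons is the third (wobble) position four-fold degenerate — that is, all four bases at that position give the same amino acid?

5

Codon 1 AGA (Arg): third position 2-fold.
Codon 2 CCU (Pro): third position 4-fold.
Codon 3 UUU (Phe): third position 2-fold.
Codon 4 AAA (Lys): third position 2-fold.
Codon 5 CUA (Leu): third position 4-fold.
Codon 6 GGG (Gly): third position 4-fold.
Codon 7 AUU (Ile): third position 3-fold.
Codon 8 ACG (Thr): third position 4-fold.
Codon 9 ACC (Thr): third position 4-fold.
Four-fold degenerate third positions: 5.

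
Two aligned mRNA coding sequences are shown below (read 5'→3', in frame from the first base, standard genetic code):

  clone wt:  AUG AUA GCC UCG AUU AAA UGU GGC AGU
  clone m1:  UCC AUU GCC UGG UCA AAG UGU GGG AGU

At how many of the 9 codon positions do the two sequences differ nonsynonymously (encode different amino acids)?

3

Codon 1: AUG Met / UCC Ser — nonsynonymous.
Codon 2: AUA Ile / AUU Ile — synonymous.
Codon 3: GCC Ala / GCC Ala — identical.
Codon 4: UCG Ser / UGG Trp — nonsynonymous.
Codon 5: AUU Ile / UCA Ser — nonsynonymous.
Codon 6: AAA Lys / AAG Lys — synonymous.
Codon 7: UGU Cys / UGU Cys — identical.
Codon 8: GGC Gly / GGG Gly — synonymous.
Codon 9: AGU Ser / AGU Ser — identical.
Nonsynonymous differences: 3.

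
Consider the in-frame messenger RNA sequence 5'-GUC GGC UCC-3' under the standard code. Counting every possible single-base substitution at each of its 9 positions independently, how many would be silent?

9

Codon 1 (GUC, Val): 3 synonymous substitutions.
Codon 2 (GGC, Gly): 3 synonymous substitutions.
Codon 3 (UCC, Ser): 3 synonymous substitutions.
Total: 3 + 3 + 3 = 9.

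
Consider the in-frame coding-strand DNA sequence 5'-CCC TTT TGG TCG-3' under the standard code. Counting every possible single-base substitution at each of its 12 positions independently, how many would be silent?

7

Codon 1 (CCC, Pro): 3 synonymous substitutions.
Codon 2 (TTT, Phe): 1 synonymous substitution.
Codon 3 (TGG, Trp): 0 synonymous substitutions.
Codon 4 (TCG, Ser): 3 synonymous substitutions.
Total: 3 + 1 + 0 + 3 = 7.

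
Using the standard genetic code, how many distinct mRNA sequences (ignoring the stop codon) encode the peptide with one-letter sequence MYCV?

16

Met: 1 codon.
Tyr: 2 codons.
Cys: 2 codons.
Val: 4 codons.
1 × 2 × 2 × 4 = 16.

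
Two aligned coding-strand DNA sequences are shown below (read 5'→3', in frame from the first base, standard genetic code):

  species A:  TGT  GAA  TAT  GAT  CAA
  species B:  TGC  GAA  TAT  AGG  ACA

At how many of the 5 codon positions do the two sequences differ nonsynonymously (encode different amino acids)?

2

Codon 1: TGT Cys / TGC Cys — synonymous.
Codon 2: GAA Glu / GAA Glu — identical.
Codon 3: TAT Tyr / TAT Tyr — identical.
Codon 4: GAT Asp / AGG Arg — nonsynonymous.
Codon 5: CAA Gln / ACA Thr — nonsynonymous.
Nonsynonymous differences: 2.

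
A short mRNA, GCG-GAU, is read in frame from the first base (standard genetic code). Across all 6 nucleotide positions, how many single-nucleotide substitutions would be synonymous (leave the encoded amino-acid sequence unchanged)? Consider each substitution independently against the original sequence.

4

Codon 1 (GCG, Ala): 3 synonymous substitutions.
Codon 2 (GAU, Asp): 1 synonymous substitution.
Total: 3 + 1 = 4.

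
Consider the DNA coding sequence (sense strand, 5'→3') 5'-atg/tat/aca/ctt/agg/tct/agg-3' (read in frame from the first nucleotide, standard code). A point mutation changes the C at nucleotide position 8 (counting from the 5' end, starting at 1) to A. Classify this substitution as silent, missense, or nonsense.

Position 8 falls in codon 3: ACA → Thr.
After the substitution the codon is AAA → Lys.
Thr ≠ Lys, so this is a missense mutation.

missense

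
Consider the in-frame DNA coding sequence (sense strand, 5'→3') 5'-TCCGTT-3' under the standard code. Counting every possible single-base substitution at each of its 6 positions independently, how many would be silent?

6

Codon 1 (TCC, Ser): 3 synonymous substitutions.
Codon 2 (GTT, Val): 3 synonymous substitutions.
Total: 3 + 3 = 6.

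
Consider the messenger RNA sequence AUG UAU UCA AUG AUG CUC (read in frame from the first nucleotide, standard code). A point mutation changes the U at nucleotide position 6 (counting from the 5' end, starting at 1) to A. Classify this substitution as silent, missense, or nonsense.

Position 6 falls in codon 2: UAU → Tyr.
After the substitution the codon is UAA → Stop.
The new codon is a stop codon, so this is a nonsense mutation.

nonsense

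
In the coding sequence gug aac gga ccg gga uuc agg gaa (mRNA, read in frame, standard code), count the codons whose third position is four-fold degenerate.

4

Codon 1 GUG (Val): third position 4-fold.
Codon 2 AAC (Asn): third position 2-fold.
Codon 3 GGA (Gly): third position 4-fold.
Codon 4 CCG (Pro): third position 4-fold.
Codon 5 GGA (Gly): third position 4-fold.
Codon 6 UUC (Phe): third position 2-fold.
Codon 7 AGG (Arg): third position 2-fold.
Codon 8 GAA (Glu): third position 2-fold.
Four-fold degenerate third positions: 4.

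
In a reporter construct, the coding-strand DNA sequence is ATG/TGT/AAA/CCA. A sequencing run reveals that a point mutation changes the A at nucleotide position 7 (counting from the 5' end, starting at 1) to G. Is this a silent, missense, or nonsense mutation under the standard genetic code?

missense

Position 7 falls in codon 3: AAA → Lys.
After the substitution the codon is GAA → Glu.
Lys ≠ Glu, so this is a missense mutation.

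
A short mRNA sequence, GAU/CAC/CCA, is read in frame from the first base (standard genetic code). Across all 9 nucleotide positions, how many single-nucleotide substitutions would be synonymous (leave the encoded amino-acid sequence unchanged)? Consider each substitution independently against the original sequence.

Codon 1 (GAU, Asp): 1 synonymous substitution.
Codon 2 (CAC, His): 1 synonymous substitution.
Codon 3 (CCA, Pro): 3 synonymous substitutions.
Total: 1 + 1 + 3 = 5.

5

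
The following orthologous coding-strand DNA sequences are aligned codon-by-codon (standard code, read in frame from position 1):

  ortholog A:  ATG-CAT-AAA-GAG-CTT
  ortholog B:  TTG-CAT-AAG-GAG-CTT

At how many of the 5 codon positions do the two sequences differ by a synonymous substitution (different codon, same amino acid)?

Codon 1: ATG Met / TTG Leu — nonsynonymous.
Codon 2: CAT His / CAT His — identical.
Codon 3: AAA Lys / AAG Lys — synonymous.
Codon 4: GAG Glu / GAG Glu — identical.
Codon 5: CTT Leu / CTT Leu — identical.
Synonymous differences: 1.

1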